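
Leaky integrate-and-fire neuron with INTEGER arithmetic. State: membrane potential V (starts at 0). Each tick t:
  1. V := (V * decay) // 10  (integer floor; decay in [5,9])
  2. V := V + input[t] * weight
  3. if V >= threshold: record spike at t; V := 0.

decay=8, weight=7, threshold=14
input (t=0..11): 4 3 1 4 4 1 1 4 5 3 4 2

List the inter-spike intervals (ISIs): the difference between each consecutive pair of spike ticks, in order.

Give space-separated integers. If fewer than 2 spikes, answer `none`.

t=0: input=4 -> V=0 FIRE
t=1: input=3 -> V=0 FIRE
t=2: input=1 -> V=7
t=3: input=4 -> V=0 FIRE
t=4: input=4 -> V=0 FIRE
t=5: input=1 -> V=7
t=6: input=1 -> V=12
t=7: input=4 -> V=0 FIRE
t=8: input=5 -> V=0 FIRE
t=9: input=3 -> V=0 FIRE
t=10: input=4 -> V=0 FIRE
t=11: input=2 -> V=0 FIRE

Answer: 1 2 1 3 1 1 1 1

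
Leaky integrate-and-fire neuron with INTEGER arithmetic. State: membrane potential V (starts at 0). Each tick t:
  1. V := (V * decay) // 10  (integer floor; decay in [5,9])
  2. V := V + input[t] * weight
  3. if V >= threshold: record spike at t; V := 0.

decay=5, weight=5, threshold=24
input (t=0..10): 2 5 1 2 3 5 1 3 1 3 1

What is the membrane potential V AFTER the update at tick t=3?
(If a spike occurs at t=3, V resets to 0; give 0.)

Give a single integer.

t=0: input=2 -> V=10
t=1: input=5 -> V=0 FIRE
t=2: input=1 -> V=5
t=3: input=2 -> V=12
t=4: input=3 -> V=21
t=5: input=5 -> V=0 FIRE
t=6: input=1 -> V=5
t=7: input=3 -> V=17
t=8: input=1 -> V=13
t=9: input=3 -> V=21
t=10: input=1 -> V=15

Answer: 12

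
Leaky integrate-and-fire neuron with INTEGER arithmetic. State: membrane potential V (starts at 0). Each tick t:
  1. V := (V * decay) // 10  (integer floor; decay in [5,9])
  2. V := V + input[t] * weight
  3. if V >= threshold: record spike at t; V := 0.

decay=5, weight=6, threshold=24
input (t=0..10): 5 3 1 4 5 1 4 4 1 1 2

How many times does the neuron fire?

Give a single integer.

Answer: 5

Derivation:
t=0: input=5 -> V=0 FIRE
t=1: input=3 -> V=18
t=2: input=1 -> V=15
t=3: input=4 -> V=0 FIRE
t=4: input=5 -> V=0 FIRE
t=5: input=1 -> V=6
t=6: input=4 -> V=0 FIRE
t=7: input=4 -> V=0 FIRE
t=8: input=1 -> V=6
t=9: input=1 -> V=9
t=10: input=2 -> V=16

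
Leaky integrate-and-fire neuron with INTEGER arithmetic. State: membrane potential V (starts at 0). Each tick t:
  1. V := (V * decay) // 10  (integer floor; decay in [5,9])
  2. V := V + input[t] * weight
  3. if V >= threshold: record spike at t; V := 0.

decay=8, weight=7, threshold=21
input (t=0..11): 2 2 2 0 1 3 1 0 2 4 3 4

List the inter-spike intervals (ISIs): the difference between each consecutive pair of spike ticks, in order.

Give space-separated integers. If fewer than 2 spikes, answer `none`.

t=0: input=2 -> V=14
t=1: input=2 -> V=0 FIRE
t=2: input=2 -> V=14
t=3: input=0 -> V=11
t=4: input=1 -> V=15
t=5: input=3 -> V=0 FIRE
t=6: input=1 -> V=7
t=7: input=0 -> V=5
t=8: input=2 -> V=18
t=9: input=4 -> V=0 FIRE
t=10: input=3 -> V=0 FIRE
t=11: input=4 -> V=0 FIRE

Answer: 4 4 1 1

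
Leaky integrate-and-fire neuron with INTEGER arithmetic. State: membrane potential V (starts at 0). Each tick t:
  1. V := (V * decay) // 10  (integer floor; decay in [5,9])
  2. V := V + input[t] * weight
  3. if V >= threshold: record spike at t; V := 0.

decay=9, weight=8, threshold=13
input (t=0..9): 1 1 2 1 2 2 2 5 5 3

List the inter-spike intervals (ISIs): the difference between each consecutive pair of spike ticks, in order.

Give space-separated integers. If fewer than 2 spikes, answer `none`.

t=0: input=1 -> V=8
t=1: input=1 -> V=0 FIRE
t=2: input=2 -> V=0 FIRE
t=3: input=1 -> V=8
t=4: input=2 -> V=0 FIRE
t=5: input=2 -> V=0 FIRE
t=6: input=2 -> V=0 FIRE
t=7: input=5 -> V=0 FIRE
t=8: input=5 -> V=0 FIRE
t=9: input=3 -> V=0 FIRE

Answer: 1 2 1 1 1 1 1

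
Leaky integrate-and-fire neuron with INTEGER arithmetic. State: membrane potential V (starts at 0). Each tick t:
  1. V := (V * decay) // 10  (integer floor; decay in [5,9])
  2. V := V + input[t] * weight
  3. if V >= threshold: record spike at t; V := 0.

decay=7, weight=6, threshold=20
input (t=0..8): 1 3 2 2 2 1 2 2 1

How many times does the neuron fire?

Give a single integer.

Answer: 3

Derivation:
t=0: input=1 -> V=6
t=1: input=3 -> V=0 FIRE
t=2: input=2 -> V=12
t=3: input=2 -> V=0 FIRE
t=4: input=2 -> V=12
t=5: input=1 -> V=14
t=6: input=2 -> V=0 FIRE
t=7: input=2 -> V=12
t=8: input=1 -> V=14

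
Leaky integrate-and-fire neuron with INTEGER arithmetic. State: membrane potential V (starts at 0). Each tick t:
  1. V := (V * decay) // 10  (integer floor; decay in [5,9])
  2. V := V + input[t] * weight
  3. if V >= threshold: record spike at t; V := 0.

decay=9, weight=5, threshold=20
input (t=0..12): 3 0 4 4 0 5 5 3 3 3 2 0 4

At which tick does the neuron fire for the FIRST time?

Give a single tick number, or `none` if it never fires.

t=0: input=3 -> V=15
t=1: input=0 -> V=13
t=2: input=4 -> V=0 FIRE
t=3: input=4 -> V=0 FIRE
t=4: input=0 -> V=0
t=5: input=5 -> V=0 FIRE
t=6: input=5 -> V=0 FIRE
t=7: input=3 -> V=15
t=8: input=3 -> V=0 FIRE
t=9: input=3 -> V=15
t=10: input=2 -> V=0 FIRE
t=11: input=0 -> V=0
t=12: input=4 -> V=0 FIRE

Answer: 2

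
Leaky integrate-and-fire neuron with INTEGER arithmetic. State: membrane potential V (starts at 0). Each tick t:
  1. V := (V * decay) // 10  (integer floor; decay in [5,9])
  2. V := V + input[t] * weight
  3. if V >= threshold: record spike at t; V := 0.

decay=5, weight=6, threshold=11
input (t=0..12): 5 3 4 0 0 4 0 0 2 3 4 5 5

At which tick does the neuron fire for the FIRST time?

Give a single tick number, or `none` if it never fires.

t=0: input=5 -> V=0 FIRE
t=1: input=3 -> V=0 FIRE
t=2: input=4 -> V=0 FIRE
t=3: input=0 -> V=0
t=4: input=0 -> V=0
t=5: input=4 -> V=0 FIRE
t=6: input=0 -> V=0
t=7: input=0 -> V=0
t=8: input=2 -> V=0 FIRE
t=9: input=3 -> V=0 FIRE
t=10: input=4 -> V=0 FIRE
t=11: input=5 -> V=0 FIRE
t=12: input=5 -> V=0 FIRE

Answer: 0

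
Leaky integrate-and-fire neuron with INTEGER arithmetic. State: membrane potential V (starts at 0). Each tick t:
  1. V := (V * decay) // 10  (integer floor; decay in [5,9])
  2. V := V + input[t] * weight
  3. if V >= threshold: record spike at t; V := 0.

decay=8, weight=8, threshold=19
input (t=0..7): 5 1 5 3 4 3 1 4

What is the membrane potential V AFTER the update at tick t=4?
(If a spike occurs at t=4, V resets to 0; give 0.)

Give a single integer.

t=0: input=5 -> V=0 FIRE
t=1: input=1 -> V=8
t=2: input=5 -> V=0 FIRE
t=3: input=3 -> V=0 FIRE
t=4: input=4 -> V=0 FIRE
t=5: input=3 -> V=0 FIRE
t=6: input=1 -> V=8
t=7: input=4 -> V=0 FIRE

Answer: 0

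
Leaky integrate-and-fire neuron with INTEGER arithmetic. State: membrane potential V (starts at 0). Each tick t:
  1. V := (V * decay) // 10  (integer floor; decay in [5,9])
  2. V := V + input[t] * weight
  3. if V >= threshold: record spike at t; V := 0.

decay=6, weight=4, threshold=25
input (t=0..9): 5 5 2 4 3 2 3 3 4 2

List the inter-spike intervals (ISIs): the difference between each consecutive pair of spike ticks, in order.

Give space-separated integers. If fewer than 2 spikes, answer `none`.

t=0: input=5 -> V=20
t=1: input=5 -> V=0 FIRE
t=2: input=2 -> V=8
t=3: input=4 -> V=20
t=4: input=3 -> V=24
t=5: input=2 -> V=22
t=6: input=3 -> V=0 FIRE
t=7: input=3 -> V=12
t=8: input=4 -> V=23
t=9: input=2 -> V=21

Answer: 5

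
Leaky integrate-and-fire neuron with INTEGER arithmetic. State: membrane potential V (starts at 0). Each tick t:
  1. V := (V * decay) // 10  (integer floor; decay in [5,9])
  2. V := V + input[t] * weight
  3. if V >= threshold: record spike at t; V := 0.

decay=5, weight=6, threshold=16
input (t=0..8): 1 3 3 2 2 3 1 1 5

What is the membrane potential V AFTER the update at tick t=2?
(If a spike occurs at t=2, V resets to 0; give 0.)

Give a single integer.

Answer: 0

Derivation:
t=0: input=1 -> V=6
t=1: input=3 -> V=0 FIRE
t=2: input=3 -> V=0 FIRE
t=3: input=2 -> V=12
t=4: input=2 -> V=0 FIRE
t=5: input=3 -> V=0 FIRE
t=6: input=1 -> V=6
t=7: input=1 -> V=9
t=8: input=5 -> V=0 FIRE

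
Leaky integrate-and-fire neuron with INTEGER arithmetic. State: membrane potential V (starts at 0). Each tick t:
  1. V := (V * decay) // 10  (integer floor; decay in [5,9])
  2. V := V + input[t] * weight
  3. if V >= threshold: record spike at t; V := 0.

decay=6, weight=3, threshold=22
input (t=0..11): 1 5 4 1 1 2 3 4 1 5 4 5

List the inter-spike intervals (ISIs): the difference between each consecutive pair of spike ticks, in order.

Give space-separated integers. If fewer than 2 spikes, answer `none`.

t=0: input=1 -> V=3
t=1: input=5 -> V=16
t=2: input=4 -> V=21
t=3: input=1 -> V=15
t=4: input=1 -> V=12
t=5: input=2 -> V=13
t=6: input=3 -> V=16
t=7: input=4 -> V=21
t=8: input=1 -> V=15
t=9: input=5 -> V=0 FIRE
t=10: input=4 -> V=12
t=11: input=5 -> V=0 FIRE

Answer: 2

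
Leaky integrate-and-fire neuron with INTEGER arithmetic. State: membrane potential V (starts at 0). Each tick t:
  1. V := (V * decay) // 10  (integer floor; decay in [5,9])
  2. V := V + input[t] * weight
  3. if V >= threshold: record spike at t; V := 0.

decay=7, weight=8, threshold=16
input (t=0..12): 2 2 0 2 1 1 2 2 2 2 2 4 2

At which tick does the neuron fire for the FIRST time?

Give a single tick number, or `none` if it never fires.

t=0: input=2 -> V=0 FIRE
t=1: input=2 -> V=0 FIRE
t=2: input=0 -> V=0
t=3: input=2 -> V=0 FIRE
t=4: input=1 -> V=8
t=5: input=1 -> V=13
t=6: input=2 -> V=0 FIRE
t=7: input=2 -> V=0 FIRE
t=8: input=2 -> V=0 FIRE
t=9: input=2 -> V=0 FIRE
t=10: input=2 -> V=0 FIRE
t=11: input=4 -> V=0 FIRE
t=12: input=2 -> V=0 FIRE

Answer: 0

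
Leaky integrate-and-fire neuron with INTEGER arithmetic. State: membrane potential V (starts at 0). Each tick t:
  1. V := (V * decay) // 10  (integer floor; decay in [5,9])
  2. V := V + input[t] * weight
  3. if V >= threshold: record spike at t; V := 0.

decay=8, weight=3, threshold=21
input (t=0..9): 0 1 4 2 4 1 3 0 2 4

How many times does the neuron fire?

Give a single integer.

t=0: input=0 -> V=0
t=1: input=1 -> V=3
t=2: input=4 -> V=14
t=3: input=2 -> V=17
t=4: input=4 -> V=0 FIRE
t=5: input=1 -> V=3
t=6: input=3 -> V=11
t=7: input=0 -> V=8
t=8: input=2 -> V=12
t=9: input=4 -> V=0 FIRE

Answer: 2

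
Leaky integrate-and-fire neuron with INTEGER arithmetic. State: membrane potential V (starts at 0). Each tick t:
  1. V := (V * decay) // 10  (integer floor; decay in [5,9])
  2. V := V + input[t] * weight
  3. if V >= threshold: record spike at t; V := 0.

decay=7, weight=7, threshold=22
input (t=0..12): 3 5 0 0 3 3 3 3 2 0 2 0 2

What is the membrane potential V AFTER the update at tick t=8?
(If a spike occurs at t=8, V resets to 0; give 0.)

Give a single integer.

Answer: 14

Derivation:
t=0: input=3 -> V=21
t=1: input=5 -> V=0 FIRE
t=2: input=0 -> V=0
t=3: input=0 -> V=0
t=4: input=3 -> V=21
t=5: input=3 -> V=0 FIRE
t=6: input=3 -> V=21
t=7: input=3 -> V=0 FIRE
t=8: input=2 -> V=14
t=9: input=0 -> V=9
t=10: input=2 -> V=20
t=11: input=0 -> V=14
t=12: input=2 -> V=0 FIRE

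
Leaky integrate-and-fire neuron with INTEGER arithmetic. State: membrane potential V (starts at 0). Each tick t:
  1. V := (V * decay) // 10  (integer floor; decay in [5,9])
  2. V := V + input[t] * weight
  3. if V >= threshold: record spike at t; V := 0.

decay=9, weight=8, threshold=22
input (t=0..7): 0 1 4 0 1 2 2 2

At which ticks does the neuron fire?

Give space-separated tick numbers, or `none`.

Answer: 2 5 7

Derivation:
t=0: input=0 -> V=0
t=1: input=1 -> V=8
t=2: input=4 -> V=0 FIRE
t=3: input=0 -> V=0
t=4: input=1 -> V=8
t=5: input=2 -> V=0 FIRE
t=6: input=2 -> V=16
t=7: input=2 -> V=0 FIRE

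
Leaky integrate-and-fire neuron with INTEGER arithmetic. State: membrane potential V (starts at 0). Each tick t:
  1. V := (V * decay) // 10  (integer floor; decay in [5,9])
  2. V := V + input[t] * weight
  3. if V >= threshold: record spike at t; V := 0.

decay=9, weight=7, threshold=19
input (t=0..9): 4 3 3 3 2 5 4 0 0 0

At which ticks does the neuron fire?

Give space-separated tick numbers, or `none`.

Answer: 0 1 2 3 5 6

Derivation:
t=0: input=4 -> V=0 FIRE
t=1: input=3 -> V=0 FIRE
t=2: input=3 -> V=0 FIRE
t=3: input=3 -> V=0 FIRE
t=4: input=2 -> V=14
t=5: input=5 -> V=0 FIRE
t=6: input=4 -> V=0 FIRE
t=7: input=0 -> V=0
t=8: input=0 -> V=0
t=9: input=0 -> V=0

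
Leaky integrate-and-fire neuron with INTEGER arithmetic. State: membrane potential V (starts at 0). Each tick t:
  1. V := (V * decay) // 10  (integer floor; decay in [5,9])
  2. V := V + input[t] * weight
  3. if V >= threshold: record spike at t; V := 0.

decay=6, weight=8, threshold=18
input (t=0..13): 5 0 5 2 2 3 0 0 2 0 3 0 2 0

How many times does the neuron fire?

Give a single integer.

Answer: 5

Derivation:
t=0: input=5 -> V=0 FIRE
t=1: input=0 -> V=0
t=2: input=5 -> V=0 FIRE
t=3: input=2 -> V=16
t=4: input=2 -> V=0 FIRE
t=5: input=3 -> V=0 FIRE
t=6: input=0 -> V=0
t=7: input=0 -> V=0
t=8: input=2 -> V=16
t=9: input=0 -> V=9
t=10: input=3 -> V=0 FIRE
t=11: input=0 -> V=0
t=12: input=2 -> V=16
t=13: input=0 -> V=9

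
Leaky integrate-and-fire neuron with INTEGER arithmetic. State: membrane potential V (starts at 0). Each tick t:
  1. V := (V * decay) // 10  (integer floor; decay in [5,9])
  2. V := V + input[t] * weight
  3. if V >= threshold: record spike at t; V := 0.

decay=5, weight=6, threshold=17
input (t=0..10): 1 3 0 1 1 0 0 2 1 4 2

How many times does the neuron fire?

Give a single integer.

t=0: input=1 -> V=6
t=1: input=3 -> V=0 FIRE
t=2: input=0 -> V=0
t=3: input=1 -> V=6
t=4: input=1 -> V=9
t=5: input=0 -> V=4
t=6: input=0 -> V=2
t=7: input=2 -> V=13
t=8: input=1 -> V=12
t=9: input=4 -> V=0 FIRE
t=10: input=2 -> V=12

Answer: 2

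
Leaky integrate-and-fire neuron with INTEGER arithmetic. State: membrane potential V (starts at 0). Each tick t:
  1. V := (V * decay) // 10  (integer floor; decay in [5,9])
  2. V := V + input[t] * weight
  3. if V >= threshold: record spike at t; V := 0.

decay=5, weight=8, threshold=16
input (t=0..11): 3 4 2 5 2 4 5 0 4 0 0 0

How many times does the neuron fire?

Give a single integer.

Answer: 8

Derivation:
t=0: input=3 -> V=0 FIRE
t=1: input=4 -> V=0 FIRE
t=2: input=2 -> V=0 FIRE
t=3: input=5 -> V=0 FIRE
t=4: input=2 -> V=0 FIRE
t=5: input=4 -> V=0 FIRE
t=6: input=5 -> V=0 FIRE
t=7: input=0 -> V=0
t=8: input=4 -> V=0 FIRE
t=9: input=0 -> V=0
t=10: input=0 -> V=0
t=11: input=0 -> V=0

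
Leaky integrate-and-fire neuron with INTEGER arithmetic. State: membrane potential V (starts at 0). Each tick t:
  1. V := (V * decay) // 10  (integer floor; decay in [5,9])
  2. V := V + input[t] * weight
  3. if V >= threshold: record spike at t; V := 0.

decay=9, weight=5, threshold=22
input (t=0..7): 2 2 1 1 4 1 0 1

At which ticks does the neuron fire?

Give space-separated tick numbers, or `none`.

Answer: 2 4

Derivation:
t=0: input=2 -> V=10
t=1: input=2 -> V=19
t=2: input=1 -> V=0 FIRE
t=3: input=1 -> V=5
t=4: input=4 -> V=0 FIRE
t=5: input=1 -> V=5
t=6: input=0 -> V=4
t=7: input=1 -> V=8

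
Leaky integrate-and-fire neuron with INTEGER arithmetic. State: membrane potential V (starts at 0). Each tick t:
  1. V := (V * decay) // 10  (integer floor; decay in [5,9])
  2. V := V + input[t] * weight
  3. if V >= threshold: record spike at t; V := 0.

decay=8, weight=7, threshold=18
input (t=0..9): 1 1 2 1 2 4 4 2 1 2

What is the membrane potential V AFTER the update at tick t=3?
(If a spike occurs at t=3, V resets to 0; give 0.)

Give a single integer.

Answer: 7

Derivation:
t=0: input=1 -> V=7
t=1: input=1 -> V=12
t=2: input=2 -> V=0 FIRE
t=3: input=1 -> V=7
t=4: input=2 -> V=0 FIRE
t=5: input=4 -> V=0 FIRE
t=6: input=4 -> V=0 FIRE
t=7: input=2 -> V=14
t=8: input=1 -> V=0 FIRE
t=9: input=2 -> V=14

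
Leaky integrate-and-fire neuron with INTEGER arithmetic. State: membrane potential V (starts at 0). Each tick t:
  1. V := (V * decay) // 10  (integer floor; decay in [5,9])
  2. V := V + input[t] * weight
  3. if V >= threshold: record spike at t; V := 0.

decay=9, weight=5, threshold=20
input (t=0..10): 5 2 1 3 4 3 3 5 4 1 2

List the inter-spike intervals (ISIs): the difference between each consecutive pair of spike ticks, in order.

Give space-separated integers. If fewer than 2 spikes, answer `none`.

t=0: input=5 -> V=0 FIRE
t=1: input=2 -> V=10
t=2: input=1 -> V=14
t=3: input=3 -> V=0 FIRE
t=4: input=4 -> V=0 FIRE
t=5: input=3 -> V=15
t=6: input=3 -> V=0 FIRE
t=7: input=5 -> V=0 FIRE
t=8: input=4 -> V=0 FIRE
t=9: input=1 -> V=5
t=10: input=2 -> V=14

Answer: 3 1 2 1 1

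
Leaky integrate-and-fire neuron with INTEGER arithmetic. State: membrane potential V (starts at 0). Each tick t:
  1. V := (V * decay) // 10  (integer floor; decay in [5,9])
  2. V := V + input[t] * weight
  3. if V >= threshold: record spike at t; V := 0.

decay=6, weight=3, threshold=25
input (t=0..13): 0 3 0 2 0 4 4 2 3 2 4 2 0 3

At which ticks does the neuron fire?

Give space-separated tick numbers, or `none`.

t=0: input=0 -> V=0
t=1: input=3 -> V=9
t=2: input=0 -> V=5
t=3: input=2 -> V=9
t=4: input=0 -> V=5
t=5: input=4 -> V=15
t=6: input=4 -> V=21
t=7: input=2 -> V=18
t=8: input=3 -> V=19
t=9: input=2 -> V=17
t=10: input=4 -> V=22
t=11: input=2 -> V=19
t=12: input=0 -> V=11
t=13: input=3 -> V=15

Answer: none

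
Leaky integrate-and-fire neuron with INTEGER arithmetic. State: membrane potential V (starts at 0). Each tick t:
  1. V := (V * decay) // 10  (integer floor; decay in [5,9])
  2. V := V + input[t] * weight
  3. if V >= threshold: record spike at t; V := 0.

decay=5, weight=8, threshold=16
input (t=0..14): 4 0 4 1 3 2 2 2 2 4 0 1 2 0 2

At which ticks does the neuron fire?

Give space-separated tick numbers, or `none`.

Answer: 0 2 4 5 6 7 8 9 12 14

Derivation:
t=0: input=4 -> V=0 FIRE
t=1: input=0 -> V=0
t=2: input=4 -> V=0 FIRE
t=3: input=1 -> V=8
t=4: input=3 -> V=0 FIRE
t=5: input=2 -> V=0 FIRE
t=6: input=2 -> V=0 FIRE
t=7: input=2 -> V=0 FIRE
t=8: input=2 -> V=0 FIRE
t=9: input=4 -> V=0 FIRE
t=10: input=0 -> V=0
t=11: input=1 -> V=8
t=12: input=2 -> V=0 FIRE
t=13: input=0 -> V=0
t=14: input=2 -> V=0 FIRE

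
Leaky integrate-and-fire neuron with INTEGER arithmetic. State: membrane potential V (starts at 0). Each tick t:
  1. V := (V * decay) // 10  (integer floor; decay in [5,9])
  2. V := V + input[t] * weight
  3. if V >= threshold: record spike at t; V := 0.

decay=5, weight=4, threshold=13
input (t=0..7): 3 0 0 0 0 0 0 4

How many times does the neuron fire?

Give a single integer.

t=0: input=3 -> V=12
t=1: input=0 -> V=6
t=2: input=0 -> V=3
t=3: input=0 -> V=1
t=4: input=0 -> V=0
t=5: input=0 -> V=0
t=6: input=0 -> V=0
t=7: input=4 -> V=0 FIRE

Answer: 1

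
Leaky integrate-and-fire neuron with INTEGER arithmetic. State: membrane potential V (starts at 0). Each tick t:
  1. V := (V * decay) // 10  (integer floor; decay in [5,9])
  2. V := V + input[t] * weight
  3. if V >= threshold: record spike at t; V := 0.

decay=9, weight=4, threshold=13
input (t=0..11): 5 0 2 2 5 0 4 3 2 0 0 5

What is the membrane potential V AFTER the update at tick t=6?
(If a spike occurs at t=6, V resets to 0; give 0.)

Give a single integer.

t=0: input=5 -> V=0 FIRE
t=1: input=0 -> V=0
t=2: input=2 -> V=8
t=3: input=2 -> V=0 FIRE
t=4: input=5 -> V=0 FIRE
t=5: input=0 -> V=0
t=6: input=4 -> V=0 FIRE
t=7: input=3 -> V=12
t=8: input=2 -> V=0 FIRE
t=9: input=0 -> V=0
t=10: input=0 -> V=0
t=11: input=5 -> V=0 FIRE

Answer: 0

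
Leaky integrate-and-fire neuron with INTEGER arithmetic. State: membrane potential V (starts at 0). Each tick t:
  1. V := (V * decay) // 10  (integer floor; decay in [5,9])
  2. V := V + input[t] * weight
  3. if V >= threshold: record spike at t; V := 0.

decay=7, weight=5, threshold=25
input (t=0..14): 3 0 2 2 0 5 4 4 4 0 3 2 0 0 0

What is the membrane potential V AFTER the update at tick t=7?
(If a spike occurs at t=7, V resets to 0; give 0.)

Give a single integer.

Answer: 0

Derivation:
t=0: input=3 -> V=15
t=1: input=0 -> V=10
t=2: input=2 -> V=17
t=3: input=2 -> V=21
t=4: input=0 -> V=14
t=5: input=5 -> V=0 FIRE
t=6: input=4 -> V=20
t=7: input=4 -> V=0 FIRE
t=8: input=4 -> V=20
t=9: input=0 -> V=14
t=10: input=3 -> V=24
t=11: input=2 -> V=0 FIRE
t=12: input=0 -> V=0
t=13: input=0 -> V=0
t=14: input=0 -> V=0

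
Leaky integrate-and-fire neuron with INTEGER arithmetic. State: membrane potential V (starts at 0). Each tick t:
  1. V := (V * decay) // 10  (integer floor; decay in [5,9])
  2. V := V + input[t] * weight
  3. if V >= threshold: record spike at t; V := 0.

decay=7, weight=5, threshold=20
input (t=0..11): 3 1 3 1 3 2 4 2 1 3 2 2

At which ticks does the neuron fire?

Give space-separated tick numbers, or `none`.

Answer: 2 5 6 9

Derivation:
t=0: input=3 -> V=15
t=1: input=1 -> V=15
t=2: input=3 -> V=0 FIRE
t=3: input=1 -> V=5
t=4: input=3 -> V=18
t=5: input=2 -> V=0 FIRE
t=6: input=4 -> V=0 FIRE
t=7: input=2 -> V=10
t=8: input=1 -> V=12
t=9: input=3 -> V=0 FIRE
t=10: input=2 -> V=10
t=11: input=2 -> V=17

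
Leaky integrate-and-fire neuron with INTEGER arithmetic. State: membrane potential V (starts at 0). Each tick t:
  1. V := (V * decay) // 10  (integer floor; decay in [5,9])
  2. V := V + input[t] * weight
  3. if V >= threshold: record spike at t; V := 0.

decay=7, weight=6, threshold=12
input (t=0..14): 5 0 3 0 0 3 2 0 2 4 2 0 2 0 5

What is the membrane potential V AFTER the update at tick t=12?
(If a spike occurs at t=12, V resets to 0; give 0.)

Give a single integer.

t=0: input=5 -> V=0 FIRE
t=1: input=0 -> V=0
t=2: input=3 -> V=0 FIRE
t=3: input=0 -> V=0
t=4: input=0 -> V=0
t=5: input=3 -> V=0 FIRE
t=6: input=2 -> V=0 FIRE
t=7: input=0 -> V=0
t=8: input=2 -> V=0 FIRE
t=9: input=4 -> V=0 FIRE
t=10: input=2 -> V=0 FIRE
t=11: input=0 -> V=0
t=12: input=2 -> V=0 FIRE
t=13: input=0 -> V=0
t=14: input=5 -> V=0 FIRE

Answer: 0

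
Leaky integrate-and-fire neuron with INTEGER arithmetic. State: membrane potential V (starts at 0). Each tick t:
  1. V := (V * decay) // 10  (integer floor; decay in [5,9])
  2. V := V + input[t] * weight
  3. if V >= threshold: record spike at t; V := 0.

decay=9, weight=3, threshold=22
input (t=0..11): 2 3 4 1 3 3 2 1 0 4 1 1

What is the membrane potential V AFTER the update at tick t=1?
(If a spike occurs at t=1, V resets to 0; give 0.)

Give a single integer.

t=0: input=2 -> V=6
t=1: input=3 -> V=14
t=2: input=4 -> V=0 FIRE
t=3: input=1 -> V=3
t=4: input=3 -> V=11
t=5: input=3 -> V=18
t=6: input=2 -> V=0 FIRE
t=7: input=1 -> V=3
t=8: input=0 -> V=2
t=9: input=4 -> V=13
t=10: input=1 -> V=14
t=11: input=1 -> V=15

Answer: 14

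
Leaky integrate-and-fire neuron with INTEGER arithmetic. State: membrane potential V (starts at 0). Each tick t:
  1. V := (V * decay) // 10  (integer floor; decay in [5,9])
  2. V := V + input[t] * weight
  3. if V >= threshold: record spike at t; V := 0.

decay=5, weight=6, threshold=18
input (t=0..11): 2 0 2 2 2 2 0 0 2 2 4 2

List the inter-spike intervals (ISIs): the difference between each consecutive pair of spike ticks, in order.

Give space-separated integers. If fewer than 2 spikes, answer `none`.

Answer: 2 4 1

Derivation:
t=0: input=2 -> V=12
t=1: input=0 -> V=6
t=2: input=2 -> V=15
t=3: input=2 -> V=0 FIRE
t=4: input=2 -> V=12
t=5: input=2 -> V=0 FIRE
t=6: input=0 -> V=0
t=7: input=0 -> V=0
t=8: input=2 -> V=12
t=9: input=2 -> V=0 FIRE
t=10: input=4 -> V=0 FIRE
t=11: input=2 -> V=12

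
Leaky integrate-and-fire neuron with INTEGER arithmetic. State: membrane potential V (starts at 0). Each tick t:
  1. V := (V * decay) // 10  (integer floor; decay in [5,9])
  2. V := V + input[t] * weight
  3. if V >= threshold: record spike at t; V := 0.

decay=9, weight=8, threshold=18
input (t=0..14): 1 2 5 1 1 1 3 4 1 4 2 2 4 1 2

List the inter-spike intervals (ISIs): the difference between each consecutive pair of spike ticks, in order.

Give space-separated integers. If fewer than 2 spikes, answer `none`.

t=0: input=1 -> V=8
t=1: input=2 -> V=0 FIRE
t=2: input=5 -> V=0 FIRE
t=3: input=1 -> V=8
t=4: input=1 -> V=15
t=5: input=1 -> V=0 FIRE
t=6: input=3 -> V=0 FIRE
t=7: input=4 -> V=0 FIRE
t=8: input=1 -> V=8
t=9: input=4 -> V=0 FIRE
t=10: input=2 -> V=16
t=11: input=2 -> V=0 FIRE
t=12: input=4 -> V=0 FIRE
t=13: input=1 -> V=8
t=14: input=2 -> V=0 FIRE

Answer: 1 3 1 1 2 2 1 2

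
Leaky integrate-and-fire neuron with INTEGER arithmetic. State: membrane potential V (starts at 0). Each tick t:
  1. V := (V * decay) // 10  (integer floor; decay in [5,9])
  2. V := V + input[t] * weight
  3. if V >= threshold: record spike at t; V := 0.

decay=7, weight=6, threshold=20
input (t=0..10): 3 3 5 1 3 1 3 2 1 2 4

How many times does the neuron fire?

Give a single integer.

Answer: 6

Derivation:
t=0: input=3 -> V=18
t=1: input=3 -> V=0 FIRE
t=2: input=5 -> V=0 FIRE
t=3: input=1 -> V=6
t=4: input=3 -> V=0 FIRE
t=5: input=1 -> V=6
t=6: input=3 -> V=0 FIRE
t=7: input=2 -> V=12
t=8: input=1 -> V=14
t=9: input=2 -> V=0 FIRE
t=10: input=4 -> V=0 FIRE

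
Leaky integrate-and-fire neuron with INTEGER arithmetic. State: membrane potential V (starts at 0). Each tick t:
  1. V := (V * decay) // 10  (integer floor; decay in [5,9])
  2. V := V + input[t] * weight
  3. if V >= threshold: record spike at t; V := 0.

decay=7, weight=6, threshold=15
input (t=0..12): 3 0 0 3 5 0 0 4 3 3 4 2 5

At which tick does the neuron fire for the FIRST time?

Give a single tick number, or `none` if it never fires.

t=0: input=3 -> V=0 FIRE
t=1: input=0 -> V=0
t=2: input=0 -> V=0
t=3: input=3 -> V=0 FIRE
t=4: input=5 -> V=0 FIRE
t=5: input=0 -> V=0
t=6: input=0 -> V=0
t=7: input=4 -> V=0 FIRE
t=8: input=3 -> V=0 FIRE
t=9: input=3 -> V=0 FIRE
t=10: input=4 -> V=0 FIRE
t=11: input=2 -> V=12
t=12: input=5 -> V=0 FIRE

Answer: 0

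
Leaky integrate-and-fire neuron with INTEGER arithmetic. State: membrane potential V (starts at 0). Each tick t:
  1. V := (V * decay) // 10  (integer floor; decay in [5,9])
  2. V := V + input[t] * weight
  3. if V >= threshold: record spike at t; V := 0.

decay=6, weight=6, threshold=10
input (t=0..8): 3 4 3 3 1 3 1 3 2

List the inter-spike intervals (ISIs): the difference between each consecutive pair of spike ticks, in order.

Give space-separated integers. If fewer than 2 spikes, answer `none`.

Answer: 1 1 1 2 2 1

Derivation:
t=0: input=3 -> V=0 FIRE
t=1: input=4 -> V=0 FIRE
t=2: input=3 -> V=0 FIRE
t=3: input=3 -> V=0 FIRE
t=4: input=1 -> V=6
t=5: input=3 -> V=0 FIRE
t=6: input=1 -> V=6
t=7: input=3 -> V=0 FIRE
t=8: input=2 -> V=0 FIRE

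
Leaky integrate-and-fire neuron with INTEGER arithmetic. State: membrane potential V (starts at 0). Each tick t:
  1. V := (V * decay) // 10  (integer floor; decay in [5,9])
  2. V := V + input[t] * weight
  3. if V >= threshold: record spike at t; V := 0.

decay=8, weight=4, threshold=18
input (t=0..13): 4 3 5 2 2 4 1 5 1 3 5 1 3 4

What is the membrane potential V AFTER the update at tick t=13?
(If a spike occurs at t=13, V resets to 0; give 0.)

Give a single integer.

Answer: 0

Derivation:
t=0: input=4 -> V=16
t=1: input=3 -> V=0 FIRE
t=2: input=5 -> V=0 FIRE
t=3: input=2 -> V=8
t=4: input=2 -> V=14
t=5: input=4 -> V=0 FIRE
t=6: input=1 -> V=4
t=7: input=5 -> V=0 FIRE
t=8: input=1 -> V=4
t=9: input=3 -> V=15
t=10: input=5 -> V=0 FIRE
t=11: input=1 -> V=4
t=12: input=3 -> V=15
t=13: input=4 -> V=0 FIRE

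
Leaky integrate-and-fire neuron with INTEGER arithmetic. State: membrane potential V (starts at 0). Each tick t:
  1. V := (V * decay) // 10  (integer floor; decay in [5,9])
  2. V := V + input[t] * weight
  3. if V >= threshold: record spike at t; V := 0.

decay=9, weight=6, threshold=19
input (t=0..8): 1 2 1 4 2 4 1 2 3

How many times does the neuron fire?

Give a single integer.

Answer: 4

Derivation:
t=0: input=1 -> V=6
t=1: input=2 -> V=17
t=2: input=1 -> V=0 FIRE
t=3: input=4 -> V=0 FIRE
t=4: input=2 -> V=12
t=5: input=4 -> V=0 FIRE
t=6: input=1 -> V=6
t=7: input=2 -> V=17
t=8: input=3 -> V=0 FIRE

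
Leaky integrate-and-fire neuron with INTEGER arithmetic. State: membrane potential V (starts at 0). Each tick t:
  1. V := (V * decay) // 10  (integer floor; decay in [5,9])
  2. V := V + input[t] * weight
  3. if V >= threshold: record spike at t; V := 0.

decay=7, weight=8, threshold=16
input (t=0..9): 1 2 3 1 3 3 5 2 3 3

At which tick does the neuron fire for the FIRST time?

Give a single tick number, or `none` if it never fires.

Answer: 1

Derivation:
t=0: input=1 -> V=8
t=1: input=2 -> V=0 FIRE
t=2: input=3 -> V=0 FIRE
t=3: input=1 -> V=8
t=4: input=3 -> V=0 FIRE
t=5: input=3 -> V=0 FIRE
t=6: input=5 -> V=0 FIRE
t=7: input=2 -> V=0 FIRE
t=8: input=3 -> V=0 FIRE
t=9: input=3 -> V=0 FIRE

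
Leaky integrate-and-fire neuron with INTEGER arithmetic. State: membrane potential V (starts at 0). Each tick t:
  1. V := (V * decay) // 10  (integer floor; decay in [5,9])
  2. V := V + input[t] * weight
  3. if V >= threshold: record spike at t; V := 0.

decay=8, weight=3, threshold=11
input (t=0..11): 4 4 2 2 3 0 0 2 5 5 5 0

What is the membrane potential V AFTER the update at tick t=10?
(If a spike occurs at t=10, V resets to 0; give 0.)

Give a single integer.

t=0: input=4 -> V=0 FIRE
t=1: input=4 -> V=0 FIRE
t=2: input=2 -> V=6
t=3: input=2 -> V=10
t=4: input=3 -> V=0 FIRE
t=5: input=0 -> V=0
t=6: input=0 -> V=0
t=7: input=2 -> V=6
t=8: input=5 -> V=0 FIRE
t=9: input=5 -> V=0 FIRE
t=10: input=5 -> V=0 FIRE
t=11: input=0 -> V=0

Answer: 0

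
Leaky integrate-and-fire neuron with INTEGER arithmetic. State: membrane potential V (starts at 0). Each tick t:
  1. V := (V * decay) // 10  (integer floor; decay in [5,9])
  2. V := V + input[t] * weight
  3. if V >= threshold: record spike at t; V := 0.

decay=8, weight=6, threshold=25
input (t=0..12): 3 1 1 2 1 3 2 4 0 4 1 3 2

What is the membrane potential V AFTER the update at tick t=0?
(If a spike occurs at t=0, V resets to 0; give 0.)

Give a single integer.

Answer: 18

Derivation:
t=0: input=3 -> V=18
t=1: input=1 -> V=20
t=2: input=1 -> V=22
t=3: input=2 -> V=0 FIRE
t=4: input=1 -> V=6
t=5: input=3 -> V=22
t=6: input=2 -> V=0 FIRE
t=7: input=4 -> V=24
t=8: input=0 -> V=19
t=9: input=4 -> V=0 FIRE
t=10: input=1 -> V=6
t=11: input=3 -> V=22
t=12: input=2 -> V=0 FIRE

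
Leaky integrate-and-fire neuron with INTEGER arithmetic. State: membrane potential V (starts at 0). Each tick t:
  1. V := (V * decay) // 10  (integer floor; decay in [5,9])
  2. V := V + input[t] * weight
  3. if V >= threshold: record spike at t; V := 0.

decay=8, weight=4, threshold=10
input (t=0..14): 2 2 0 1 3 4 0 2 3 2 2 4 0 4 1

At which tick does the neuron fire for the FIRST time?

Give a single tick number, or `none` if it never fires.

Answer: 1

Derivation:
t=0: input=2 -> V=8
t=1: input=2 -> V=0 FIRE
t=2: input=0 -> V=0
t=3: input=1 -> V=4
t=4: input=3 -> V=0 FIRE
t=5: input=4 -> V=0 FIRE
t=6: input=0 -> V=0
t=7: input=2 -> V=8
t=8: input=3 -> V=0 FIRE
t=9: input=2 -> V=8
t=10: input=2 -> V=0 FIRE
t=11: input=4 -> V=0 FIRE
t=12: input=0 -> V=0
t=13: input=4 -> V=0 FIRE
t=14: input=1 -> V=4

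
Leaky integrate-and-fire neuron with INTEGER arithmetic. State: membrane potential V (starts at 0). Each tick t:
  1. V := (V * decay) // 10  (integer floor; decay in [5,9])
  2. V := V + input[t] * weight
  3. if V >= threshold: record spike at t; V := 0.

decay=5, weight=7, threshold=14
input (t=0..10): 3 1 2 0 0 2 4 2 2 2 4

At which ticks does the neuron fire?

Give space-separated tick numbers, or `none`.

t=0: input=3 -> V=0 FIRE
t=1: input=1 -> V=7
t=2: input=2 -> V=0 FIRE
t=3: input=0 -> V=0
t=4: input=0 -> V=0
t=5: input=2 -> V=0 FIRE
t=6: input=4 -> V=0 FIRE
t=7: input=2 -> V=0 FIRE
t=8: input=2 -> V=0 FIRE
t=9: input=2 -> V=0 FIRE
t=10: input=4 -> V=0 FIRE

Answer: 0 2 5 6 7 8 9 10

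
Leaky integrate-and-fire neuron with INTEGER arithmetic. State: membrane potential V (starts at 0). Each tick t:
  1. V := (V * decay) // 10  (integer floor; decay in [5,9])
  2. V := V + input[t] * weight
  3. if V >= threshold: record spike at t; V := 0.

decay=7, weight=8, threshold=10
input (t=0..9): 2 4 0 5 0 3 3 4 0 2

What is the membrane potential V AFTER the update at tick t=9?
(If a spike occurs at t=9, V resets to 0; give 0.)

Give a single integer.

Answer: 0

Derivation:
t=0: input=2 -> V=0 FIRE
t=1: input=4 -> V=0 FIRE
t=2: input=0 -> V=0
t=3: input=5 -> V=0 FIRE
t=4: input=0 -> V=0
t=5: input=3 -> V=0 FIRE
t=6: input=3 -> V=0 FIRE
t=7: input=4 -> V=0 FIRE
t=8: input=0 -> V=0
t=9: input=2 -> V=0 FIRE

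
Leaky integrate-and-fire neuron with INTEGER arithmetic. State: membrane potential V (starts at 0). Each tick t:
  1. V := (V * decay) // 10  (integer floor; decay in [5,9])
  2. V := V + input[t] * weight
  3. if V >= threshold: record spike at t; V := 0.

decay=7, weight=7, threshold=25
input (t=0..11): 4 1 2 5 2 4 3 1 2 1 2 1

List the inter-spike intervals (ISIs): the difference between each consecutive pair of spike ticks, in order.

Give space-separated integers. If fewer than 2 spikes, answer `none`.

t=0: input=4 -> V=0 FIRE
t=1: input=1 -> V=7
t=2: input=2 -> V=18
t=3: input=5 -> V=0 FIRE
t=4: input=2 -> V=14
t=5: input=4 -> V=0 FIRE
t=6: input=3 -> V=21
t=7: input=1 -> V=21
t=8: input=2 -> V=0 FIRE
t=9: input=1 -> V=7
t=10: input=2 -> V=18
t=11: input=1 -> V=19

Answer: 3 2 3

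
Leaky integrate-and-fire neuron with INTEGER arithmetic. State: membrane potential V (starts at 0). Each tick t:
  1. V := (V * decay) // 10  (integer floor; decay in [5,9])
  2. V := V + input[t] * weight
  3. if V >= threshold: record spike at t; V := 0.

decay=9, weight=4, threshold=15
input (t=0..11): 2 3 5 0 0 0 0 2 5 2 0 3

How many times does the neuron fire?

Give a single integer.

Answer: 4

Derivation:
t=0: input=2 -> V=8
t=1: input=3 -> V=0 FIRE
t=2: input=5 -> V=0 FIRE
t=3: input=0 -> V=0
t=4: input=0 -> V=0
t=5: input=0 -> V=0
t=6: input=0 -> V=0
t=7: input=2 -> V=8
t=8: input=5 -> V=0 FIRE
t=9: input=2 -> V=8
t=10: input=0 -> V=7
t=11: input=3 -> V=0 FIRE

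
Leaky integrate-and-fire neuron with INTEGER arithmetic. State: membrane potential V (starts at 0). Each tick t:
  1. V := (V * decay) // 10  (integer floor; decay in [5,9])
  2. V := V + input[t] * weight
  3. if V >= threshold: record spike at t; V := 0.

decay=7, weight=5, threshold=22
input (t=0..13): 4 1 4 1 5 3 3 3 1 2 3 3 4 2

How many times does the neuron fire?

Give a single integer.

t=0: input=4 -> V=20
t=1: input=1 -> V=19
t=2: input=4 -> V=0 FIRE
t=3: input=1 -> V=5
t=4: input=5 -> V=0 FIRE
t=5: input=3 -> V=15
t=6: input=3 -> V=0 FIRE
t=7: input=3 -> V=15
t=8: input=1 -> V=15
t=9: input=2 -> V=20
t=10: input=3 -> V=0 FIRE
t=11: input=3 -> V=15
t=12: input=4 -> V=0 FIRE
t=13: input=2 -> V=10

Answer: 5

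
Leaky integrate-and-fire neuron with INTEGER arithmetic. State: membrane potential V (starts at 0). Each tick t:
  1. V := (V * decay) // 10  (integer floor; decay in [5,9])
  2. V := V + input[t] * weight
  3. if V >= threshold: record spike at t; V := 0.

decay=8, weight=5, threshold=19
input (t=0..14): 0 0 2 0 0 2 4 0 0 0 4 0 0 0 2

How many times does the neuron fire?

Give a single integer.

Answer: 2

Derivation:
t=0: input=0 -> V=0
t=1: input=0 -> V=0
t=2: input=2 -> V=10
t=3: input=0 -> V=8
t=4: input=0 -> V=6
t=5: input=2 -> V=14
t=6: input=4 -> V=0 FIRE
t=7: input=0 -> V=0
t=8: input=0 -> V=0
t=9: input=0 -> V=0
t=10: input=4 -> V=0 FIRE
t=11: input=0 -> V=0
t=12: input=0 -> V=0
t=13: input=0 -> V=0
t=14: input=2 -> V=10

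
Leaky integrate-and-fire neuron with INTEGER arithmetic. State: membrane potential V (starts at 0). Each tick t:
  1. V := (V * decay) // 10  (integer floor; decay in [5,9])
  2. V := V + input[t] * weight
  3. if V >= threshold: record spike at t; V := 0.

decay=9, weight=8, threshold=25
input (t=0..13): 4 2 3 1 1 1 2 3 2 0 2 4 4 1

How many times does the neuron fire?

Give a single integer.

Answer: 6

Derivation:
t=0: input=4 -> V=0 FIRE
t=1: input=2 -> V=16
t=2: input=3 -> V=0 FIRE
t=3: input=1 -> V=8
t=4: input=1 -> V=15
t=5: input=1 -> V=21
t=6: input=2 -> V=0 FIRE
t=7: input=3 -> V=24
t=8: input=2 -> V=0 FIRE
t=9: input=0 -> V=0
t=10: input=2 -> V=16
t=11: input=4 -> V=0 FIRE
t=12: input=4 -> V=0 FIRE
t=13: input=1 -> V=8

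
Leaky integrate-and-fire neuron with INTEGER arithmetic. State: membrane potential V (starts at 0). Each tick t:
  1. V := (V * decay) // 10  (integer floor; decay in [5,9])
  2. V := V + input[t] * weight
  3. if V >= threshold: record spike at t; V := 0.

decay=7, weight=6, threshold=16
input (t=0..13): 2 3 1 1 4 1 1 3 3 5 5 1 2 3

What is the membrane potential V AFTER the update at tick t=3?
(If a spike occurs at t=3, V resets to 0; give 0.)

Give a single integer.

t=0: input=2 -> V=12
t=1: input=3 -> V=0 FIRE
t=2: input=1 -> V=6
t=3: input=1 -> V=10
t=4: input=4 -> V=0 FIRE
t=5: input=1 -> V=6
t=6: input=1 -> V=10
t=7: input=3 -> V=0 FIRE
t=8: input=3 -> V=0 FIRE
t=9: input=5 -> V=0 FIRE
t=10: input=5 -> V=0 FIRE
t=11: input=1 -> V=6
t=12: input=2 -> V=0 FIRE
t=13: input=3 -> V=0 FIRE

Answer: 10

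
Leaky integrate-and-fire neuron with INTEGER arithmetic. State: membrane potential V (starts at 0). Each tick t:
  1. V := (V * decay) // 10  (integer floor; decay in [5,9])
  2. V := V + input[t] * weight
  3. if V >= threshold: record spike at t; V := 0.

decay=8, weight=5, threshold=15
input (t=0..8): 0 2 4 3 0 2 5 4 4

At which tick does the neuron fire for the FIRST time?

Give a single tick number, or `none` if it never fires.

Answer: 2

Derivation:
t=0: input=0 -> V=0
t=1: input=2 -> V=10
t=2: input=4 -> V=0 FIRE
t=3: input=3 -> V=0 FIRE
t=4: input=0 -> V=0
t=5: input=2 -> V=10
t=6: input=5 -> V=0 FIRE
t=7: input=4 -> V=0 FIRE
t=8: input=4 -> V=0 FIRE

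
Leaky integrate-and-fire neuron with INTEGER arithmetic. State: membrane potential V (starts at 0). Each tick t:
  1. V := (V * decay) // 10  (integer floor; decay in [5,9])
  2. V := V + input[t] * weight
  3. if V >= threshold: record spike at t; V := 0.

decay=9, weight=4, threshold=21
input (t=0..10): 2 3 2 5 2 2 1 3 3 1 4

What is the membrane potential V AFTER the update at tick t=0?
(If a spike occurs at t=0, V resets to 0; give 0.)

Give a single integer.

t=0: input=2 -> V=8
t=1: input=3 -> V=19
t=2: input=2 -> V=0 FIRE
t=3: input=5 -> V=20
t=4: input=2 -> V=0 FIRE
t=5: input=2 -> V=8
t=6: input=1 -> V=11
t=7: input=3 -> V=0 FIRE
t=8: input=3 -> V=12
t=9: input=1 -> V=14
t=10: input=4 -> V=0 FIRE

Answer: 8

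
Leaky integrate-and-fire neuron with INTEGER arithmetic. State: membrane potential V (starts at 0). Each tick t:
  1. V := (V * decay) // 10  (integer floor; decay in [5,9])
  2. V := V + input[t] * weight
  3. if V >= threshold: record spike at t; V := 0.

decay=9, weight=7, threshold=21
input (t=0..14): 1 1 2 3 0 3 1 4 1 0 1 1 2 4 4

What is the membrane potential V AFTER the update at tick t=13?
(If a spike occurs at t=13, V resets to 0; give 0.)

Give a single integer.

Answer: 0

Derivation:
t=0: input=1 -> V=7
t=1: input=1 -> V=13
t=2: input=2 -> V=0 FIRE
t=3: input=3 -> V=0 FIRE
t=4: input=0 -> V=0
t=5: input=3 -> V=0 FIRE
t=6: input=1 -> V=7
t=7: input=4 -> V=0 FIRE
t=8: input=1 -> V=7
t=9: input=0 -> V=6
t=10: input=1 -> V=12
t=11: input=1 -> V=17
t=12: input=2 -> V=0 FIRE
t=13: input=4 -> V=0 FIRE
t=14: input=4 -> V=0 FIRE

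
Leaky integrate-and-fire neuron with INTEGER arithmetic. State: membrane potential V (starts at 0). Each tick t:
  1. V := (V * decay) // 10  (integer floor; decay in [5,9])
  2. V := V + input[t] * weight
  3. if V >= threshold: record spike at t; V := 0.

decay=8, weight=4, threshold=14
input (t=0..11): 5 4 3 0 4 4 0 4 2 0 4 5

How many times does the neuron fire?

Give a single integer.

Answer: 7

Derivation:
t=0: input=5 -> V=0 FIRE
t=1: input=4 -> V=0 FIRE
t=2: input=3 -> V=12
t=3: input=0 -> V=9
t=4: input=4 -> V=0 FIRE
t=5: input=4 -> V=0 FIRE
t=6: input=0 -> V=0
t=7: input=4 -> V=0 FIRE
t=8: input=2 -> V=8
t=9: input=0 -> V=6
t=10: input=4 -> V=0 FIRE
t=11: input=5 -> V=0 FIRE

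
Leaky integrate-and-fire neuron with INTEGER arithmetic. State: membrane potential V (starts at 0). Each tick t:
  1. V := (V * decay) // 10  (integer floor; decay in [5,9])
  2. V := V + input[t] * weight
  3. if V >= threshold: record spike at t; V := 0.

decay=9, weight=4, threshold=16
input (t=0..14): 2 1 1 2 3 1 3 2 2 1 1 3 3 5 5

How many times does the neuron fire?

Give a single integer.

t=0: input=2 -> V=8
t=1: input=1 -> V=11
t=2: input=1 -> V=13
t=3: input=2 -> V=0 FIRE
t=4: input=3 -> V=12
t=5: input=1 -> V=14
t=6: input=3 -> V=0 FIRE
t=7: input=2 -> V=8
t=8: input=2 -> V=15
t=9: input=1 -> V=0 FIRE
t=10: input=1 -> V=4
t=11: input=3 -> V=15
t=12: input=3 -> V=0 FIRE
t=13: input=5 -> V=0 FIRE
t=14: input=5 -> V=0 FIRE

Answer: 6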